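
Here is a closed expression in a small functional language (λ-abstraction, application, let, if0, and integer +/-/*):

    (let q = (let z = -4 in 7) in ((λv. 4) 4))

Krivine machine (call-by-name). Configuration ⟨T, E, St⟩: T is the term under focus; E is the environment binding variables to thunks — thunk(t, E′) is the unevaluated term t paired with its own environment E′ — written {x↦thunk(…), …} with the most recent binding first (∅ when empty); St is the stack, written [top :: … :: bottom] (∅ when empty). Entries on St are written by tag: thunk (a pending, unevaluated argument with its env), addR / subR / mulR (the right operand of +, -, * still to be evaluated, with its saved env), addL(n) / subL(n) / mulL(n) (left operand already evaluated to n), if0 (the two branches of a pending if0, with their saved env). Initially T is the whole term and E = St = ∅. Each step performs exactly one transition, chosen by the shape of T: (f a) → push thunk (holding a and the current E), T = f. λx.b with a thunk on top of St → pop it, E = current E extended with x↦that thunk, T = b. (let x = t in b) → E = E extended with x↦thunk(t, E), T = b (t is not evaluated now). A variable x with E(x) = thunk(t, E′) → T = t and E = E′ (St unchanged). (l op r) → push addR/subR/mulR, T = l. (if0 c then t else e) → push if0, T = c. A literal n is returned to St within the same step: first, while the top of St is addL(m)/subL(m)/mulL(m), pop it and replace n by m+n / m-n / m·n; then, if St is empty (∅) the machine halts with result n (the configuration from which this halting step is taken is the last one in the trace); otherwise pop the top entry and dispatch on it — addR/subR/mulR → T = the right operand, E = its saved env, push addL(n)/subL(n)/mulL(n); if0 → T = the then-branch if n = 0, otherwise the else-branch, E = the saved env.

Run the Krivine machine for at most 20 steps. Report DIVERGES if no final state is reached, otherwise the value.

Answer: 4

Execution trace:
t=0: [T=(let q = (let z = -4 in 7) in ((λv. 4) 4)) | E=∅ | St=∅]
t=1: [T=((λv. 4) 4) | E={q↦thunk((let z = -4 in 7), ∅)} | St=∅]
t=2: [T=(λv. 4) | E={q↦thunk((let z = -4 in 7), ∅)} | St=[thunk]]
t=3: [T=4 | E={v↦thunk(4, {q↦thunk((let z = -4 in 7), ∅)}), q↦thunk((let z = -4 in 7), ∅)} | St=∅]
→ final value 4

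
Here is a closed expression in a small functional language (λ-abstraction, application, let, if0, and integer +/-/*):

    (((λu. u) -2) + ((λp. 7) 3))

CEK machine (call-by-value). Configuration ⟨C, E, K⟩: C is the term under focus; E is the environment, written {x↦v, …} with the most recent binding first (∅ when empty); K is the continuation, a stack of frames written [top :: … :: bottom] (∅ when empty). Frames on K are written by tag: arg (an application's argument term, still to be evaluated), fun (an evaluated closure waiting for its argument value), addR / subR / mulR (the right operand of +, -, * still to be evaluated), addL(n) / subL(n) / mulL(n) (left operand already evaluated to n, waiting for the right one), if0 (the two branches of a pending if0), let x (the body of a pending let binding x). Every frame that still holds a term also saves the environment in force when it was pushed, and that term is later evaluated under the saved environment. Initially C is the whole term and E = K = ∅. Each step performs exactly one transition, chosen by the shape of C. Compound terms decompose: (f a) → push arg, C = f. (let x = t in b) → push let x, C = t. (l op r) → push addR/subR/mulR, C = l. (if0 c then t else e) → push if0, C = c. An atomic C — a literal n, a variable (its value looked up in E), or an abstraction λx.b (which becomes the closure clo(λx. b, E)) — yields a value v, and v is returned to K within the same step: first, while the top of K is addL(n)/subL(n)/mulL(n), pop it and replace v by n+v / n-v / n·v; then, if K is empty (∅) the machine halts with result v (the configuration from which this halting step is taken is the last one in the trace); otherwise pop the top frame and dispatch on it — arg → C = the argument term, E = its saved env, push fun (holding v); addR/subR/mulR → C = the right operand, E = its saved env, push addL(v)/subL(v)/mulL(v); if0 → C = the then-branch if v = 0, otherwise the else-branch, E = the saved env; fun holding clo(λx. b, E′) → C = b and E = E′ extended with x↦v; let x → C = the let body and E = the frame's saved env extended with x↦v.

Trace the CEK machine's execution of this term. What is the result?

0. [C=(((λu. u) -2) + ((λp. 7) 3)) | E=∅ | K=∅]
1. [C=((λu. u) -2) | E=∅ | K=[addR]]
2. [C=(λu. u) | E=∅ | K=[arg :: addR]]
3. [C=-2 | E=∅ | K=[fun :: addR]]
4. [C=u | E={u↦-2} | K=[addR]]
5. [C=((λp. 7) 3) | E=∅ | K=[addL(-2)]]
6. [C=(λp. 7) | E=∅ | K=[arg :: addL(-2)]]
7. [C=3 | E=∅ | K=[fun :: addL(-2)]]
8. [C=7 | E={p↦3} | K=[addL(-2)]]
→ final value 5

Answer: 5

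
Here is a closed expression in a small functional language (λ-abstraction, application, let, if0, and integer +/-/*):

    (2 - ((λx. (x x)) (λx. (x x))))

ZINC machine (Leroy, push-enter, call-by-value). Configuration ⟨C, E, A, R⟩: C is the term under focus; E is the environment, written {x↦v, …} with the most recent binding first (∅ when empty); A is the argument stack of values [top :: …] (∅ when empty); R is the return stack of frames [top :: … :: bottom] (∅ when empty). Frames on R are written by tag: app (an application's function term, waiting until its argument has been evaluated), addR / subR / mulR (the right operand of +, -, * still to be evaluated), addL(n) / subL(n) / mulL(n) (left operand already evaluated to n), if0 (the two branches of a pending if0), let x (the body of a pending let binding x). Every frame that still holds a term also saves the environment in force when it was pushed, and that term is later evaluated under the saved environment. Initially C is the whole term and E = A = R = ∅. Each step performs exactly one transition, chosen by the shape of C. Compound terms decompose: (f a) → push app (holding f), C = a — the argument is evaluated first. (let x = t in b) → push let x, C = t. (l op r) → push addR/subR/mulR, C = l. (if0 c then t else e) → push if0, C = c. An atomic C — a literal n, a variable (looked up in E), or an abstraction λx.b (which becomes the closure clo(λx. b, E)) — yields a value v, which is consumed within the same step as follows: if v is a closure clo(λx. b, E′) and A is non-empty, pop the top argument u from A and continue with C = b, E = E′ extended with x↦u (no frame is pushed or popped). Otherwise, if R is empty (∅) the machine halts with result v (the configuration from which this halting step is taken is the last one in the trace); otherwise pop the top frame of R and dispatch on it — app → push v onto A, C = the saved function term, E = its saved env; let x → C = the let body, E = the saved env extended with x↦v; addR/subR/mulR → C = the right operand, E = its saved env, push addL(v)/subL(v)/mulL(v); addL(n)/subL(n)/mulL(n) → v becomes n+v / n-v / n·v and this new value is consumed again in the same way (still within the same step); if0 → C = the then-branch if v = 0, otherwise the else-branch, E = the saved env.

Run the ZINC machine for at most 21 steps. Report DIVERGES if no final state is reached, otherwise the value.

[0] ⟨C=(2 - ((λx. (x x)) (λx. (x x)))); E=∅; A=∅; R=∅⟩
[1] ⟨C=2; E=∅; A=∅; R=[subR]⟩
[2] ⟨C=((λx. (x x)) (λx. (x x))); E=∅; A=∅; R=[subL(2)]⟩
[3] ⟨C=(λx. (x x)); E=∅; A=∅; R=[app :: subL(2)]⟩
[4] ⟨C=(λx. (x x)); E=∅; A=[clo(λx. (x x), ∅)]; R=[subL(2)]⟩
[5] ⟨C=(x x); E={x↦clo(λx. (x x), ∅)}; A=∅; R=[subL(2)]⟩
[6] ⟨C=x; E={x↦clo(λx. (x x), ∅)}; A=∅; R=[app :: subL(2)]⟩
[7] ⟨C=x; E={x↦clo(λx. (x x), ∅)}; A=[clo(λx. (x x), ∅)]; R=[subL(2)]⟩
… configuration repeats with period 3 (steps 5–7 recur indefinitely) …

Answer: DIVERGES (no final state within 21 steps)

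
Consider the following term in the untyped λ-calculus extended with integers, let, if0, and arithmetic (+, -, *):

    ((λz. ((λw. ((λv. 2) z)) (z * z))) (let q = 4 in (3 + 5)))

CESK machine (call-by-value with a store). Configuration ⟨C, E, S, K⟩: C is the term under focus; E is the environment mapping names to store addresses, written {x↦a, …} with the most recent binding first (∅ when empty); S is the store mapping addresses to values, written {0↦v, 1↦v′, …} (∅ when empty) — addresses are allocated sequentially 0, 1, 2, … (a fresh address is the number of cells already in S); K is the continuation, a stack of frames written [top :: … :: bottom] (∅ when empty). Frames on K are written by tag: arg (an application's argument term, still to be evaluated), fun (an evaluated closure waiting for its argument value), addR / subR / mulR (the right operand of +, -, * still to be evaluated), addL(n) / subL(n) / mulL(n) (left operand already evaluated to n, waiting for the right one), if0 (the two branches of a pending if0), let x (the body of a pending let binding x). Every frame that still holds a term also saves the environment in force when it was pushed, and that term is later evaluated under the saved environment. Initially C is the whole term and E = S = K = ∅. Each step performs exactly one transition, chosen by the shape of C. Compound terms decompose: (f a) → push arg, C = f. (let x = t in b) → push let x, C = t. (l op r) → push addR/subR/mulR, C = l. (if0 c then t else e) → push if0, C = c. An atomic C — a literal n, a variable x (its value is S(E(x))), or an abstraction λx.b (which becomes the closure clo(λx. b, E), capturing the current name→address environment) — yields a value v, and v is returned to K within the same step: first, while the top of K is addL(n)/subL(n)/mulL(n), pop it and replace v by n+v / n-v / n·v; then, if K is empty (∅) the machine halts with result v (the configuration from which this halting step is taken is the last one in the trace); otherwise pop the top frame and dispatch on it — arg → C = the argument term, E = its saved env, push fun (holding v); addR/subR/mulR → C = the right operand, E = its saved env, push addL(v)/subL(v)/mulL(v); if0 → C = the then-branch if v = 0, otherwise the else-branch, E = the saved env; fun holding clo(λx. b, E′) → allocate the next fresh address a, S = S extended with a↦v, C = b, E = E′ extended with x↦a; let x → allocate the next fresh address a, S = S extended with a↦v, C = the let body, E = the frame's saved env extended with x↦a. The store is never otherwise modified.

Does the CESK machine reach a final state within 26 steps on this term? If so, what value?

t=0: [C=((λz. ((λw. ((λv. 2) z)) (z * z))) (let q = 4 in (3 + 5))) | E=∅ | S=∅ | K=∅]
t=1: [C=(λz. ((λw. ((λv. 2) z)) (z * z))) | E=∅ | S=∅ | K=[arg]]
t=2: [C=(let q = 4 in (3 + 5)) | E=∅ | S=∅ | K=[fun]]
t=3: [C=4 | E=∅ | S=∅ | K=[let q :: fun]]
t=4: [C=(3 + 5) | E={q↦0} | S={0↦4} | K=[fun]]
t=5: [C=3 | E={q↦0} | S={0↦4} | K=[addR :: fun]]
t=6: [C=5 | E={q↦0} | S={0↦4} | K=[addL(3) :: fun]]
t=7: [C=((λw. ((λv. 2) z)) (z * z)) | E={z↦1} | S={0↦4, 1↦8} | K=∅]
t=8: [C=(λw. ((λv. 2) z)) | E={z↦1} | S={0↦4, 1↦8} | K=[arg]]
t=9: [C=(z * z) | E={z↦1} | S={0↦4, 1↦8} | K=[fun]]
t=10: [C=z | E={z↦1} | S={0↦4, 1↦8} | K=[mulR :: fun]]
t=11: [C=z | E={z↦1} | S={0↦4, 1↦8} | K=[mulL(8) :: fun]]
t=12: [C=((λv. 2) z) | E={w↦2, z↦1} | S={0↦4, 1↦8, 2↦64} | K=∅]
t=13: [C=(λv. 2) | E={w↦2, z↦1} | S={0↦4, 1↦8, 2↦64} | K=[arg]]
t=14: [C=z | E={w↦2, z↦1} | S={0↦4, 1↦8, 2↦64} | K=[fun]]
t=15: [C=2 | E={v↦3, w↦2, z↦1} | S={0↦4, 1↦8, 2↦64, 3↦8} | K=∅]
→ final value 2

Answer: 2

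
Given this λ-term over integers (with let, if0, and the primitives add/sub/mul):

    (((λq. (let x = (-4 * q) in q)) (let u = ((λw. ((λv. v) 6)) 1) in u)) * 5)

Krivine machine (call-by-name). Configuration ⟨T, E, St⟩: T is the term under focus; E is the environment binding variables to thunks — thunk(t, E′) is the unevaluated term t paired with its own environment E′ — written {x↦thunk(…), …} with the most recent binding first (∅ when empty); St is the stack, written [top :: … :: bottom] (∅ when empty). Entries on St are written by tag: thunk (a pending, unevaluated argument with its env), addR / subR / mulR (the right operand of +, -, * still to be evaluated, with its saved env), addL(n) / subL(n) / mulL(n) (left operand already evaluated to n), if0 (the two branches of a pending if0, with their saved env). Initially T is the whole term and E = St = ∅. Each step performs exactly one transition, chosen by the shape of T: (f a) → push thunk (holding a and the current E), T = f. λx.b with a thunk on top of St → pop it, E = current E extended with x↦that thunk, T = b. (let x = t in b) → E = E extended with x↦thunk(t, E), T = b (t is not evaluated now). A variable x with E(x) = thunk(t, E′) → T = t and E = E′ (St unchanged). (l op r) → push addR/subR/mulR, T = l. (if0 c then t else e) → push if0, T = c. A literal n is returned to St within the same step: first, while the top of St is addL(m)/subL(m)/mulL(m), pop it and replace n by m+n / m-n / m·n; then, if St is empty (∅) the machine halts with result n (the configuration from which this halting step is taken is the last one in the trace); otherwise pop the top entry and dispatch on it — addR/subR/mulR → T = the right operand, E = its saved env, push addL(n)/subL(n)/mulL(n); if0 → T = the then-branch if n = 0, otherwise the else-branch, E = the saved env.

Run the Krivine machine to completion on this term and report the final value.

t=0: ⟨T=(((λq. (let x = (-4 * q) in q)) (let u = ((λw. ((λv. v) 6)) 1) in u)) * 5); E=∅; St=∅⟩
t=1: ⟨T=((λq. (let x = (-4 * q) in q)) (let u = ((λw. ((λv. v) 6)) 1) in u)); E=∅; St=[mulR]⟩
t=2: ⟨T=(λq. (let x = (-4 * q) in q)); E=∅; St=[thunk :: mulR]⟩
t=3: ⟨T=(let x = (-4 * q) in q); E={q↦thunk((let u = ((λw. ((λv. v) 6)) 1) in u), ∅)}; St=[mulR]⟩
t=4: ⟨T=q; E={x↦thunk((-4 * q), {q↦thunk((let u = ((λw. ((λv. v) 6)) 1) in u), ∅)}), q↦thunk((let u = ((λw. ((λv. v) 6)) 1) in u), ∅)}; St=[mulR]⟩
t=5: ⟨T=(let u = ((λw. ((λv. v) 6)) 1) in u); E=∅; St=[mulR]⟩
t=6: ⟨T=u; E={u↦thunk(((λw. ((λv. v) 6)) 1), ∅)}; St=[mulR]⟩
t=7: ⟨T=((λw. ((λv. v) 6)) 1); E=∅; St=[mulR]⟩
t=8: ⟨T=(λw. ((λv. v) 6)); E=∅; St=[thunk :: mulR]⟩
t=9: ⟨T=((λv. v) 6); E={w↦thunk(1, ∅)}; St=[mulR]⟩
t=10: ⟨T=(λv. v); E={w↦thunk(1, ∅)}; St=[thunk :: mulR]⟩
t=11: ⟨T=v; E={v↦thunk(6, {w↦thunk(1, ∅)}), w↦thunk(1, ∅)}; St=[mulR]⟩
t=12: ⟨T=6; E={w↦thunk(1, ∅)}; St=[mulR]⟩
t=13: ⟨T=5; E=∅; St=[mulL(6)]⟩
→ final value 30

Answer: 30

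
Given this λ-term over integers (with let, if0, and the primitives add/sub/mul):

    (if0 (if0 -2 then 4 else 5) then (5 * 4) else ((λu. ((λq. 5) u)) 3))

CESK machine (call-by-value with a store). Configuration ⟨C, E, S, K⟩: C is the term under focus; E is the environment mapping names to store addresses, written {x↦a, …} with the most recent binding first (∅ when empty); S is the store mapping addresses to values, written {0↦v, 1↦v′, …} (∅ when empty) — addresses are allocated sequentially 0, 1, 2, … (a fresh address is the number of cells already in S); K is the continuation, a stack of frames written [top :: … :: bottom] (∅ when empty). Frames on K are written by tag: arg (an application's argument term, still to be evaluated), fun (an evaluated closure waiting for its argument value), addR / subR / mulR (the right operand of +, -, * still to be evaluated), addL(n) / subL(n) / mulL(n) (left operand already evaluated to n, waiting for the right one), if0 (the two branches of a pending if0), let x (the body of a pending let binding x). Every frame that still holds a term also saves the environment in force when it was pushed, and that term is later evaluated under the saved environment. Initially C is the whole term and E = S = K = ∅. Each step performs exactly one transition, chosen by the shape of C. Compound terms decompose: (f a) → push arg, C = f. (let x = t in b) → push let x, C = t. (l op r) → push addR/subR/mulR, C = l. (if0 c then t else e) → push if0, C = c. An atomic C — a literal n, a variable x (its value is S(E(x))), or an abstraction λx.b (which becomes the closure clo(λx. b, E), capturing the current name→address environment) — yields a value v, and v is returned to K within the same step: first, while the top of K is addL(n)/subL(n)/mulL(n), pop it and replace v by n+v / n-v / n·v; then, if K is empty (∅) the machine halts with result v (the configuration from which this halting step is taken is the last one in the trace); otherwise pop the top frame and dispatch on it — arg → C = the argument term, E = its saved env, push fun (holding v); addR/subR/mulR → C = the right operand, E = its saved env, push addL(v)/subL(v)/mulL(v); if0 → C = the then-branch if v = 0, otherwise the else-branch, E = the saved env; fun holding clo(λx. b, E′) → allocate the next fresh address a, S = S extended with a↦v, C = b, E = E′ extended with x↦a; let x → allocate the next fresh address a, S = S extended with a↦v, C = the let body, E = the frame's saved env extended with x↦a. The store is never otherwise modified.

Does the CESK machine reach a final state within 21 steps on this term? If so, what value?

t=0: [C=(if0 (if0 -2 then 4 else 5) then (5 * 4) else ((λu. ((λq. 5) u)) 3)) | E=∅ | S=∅ | K=∅]
t=1: [C=(if0 -2 then 4 else 5) | E=∅ | S=∅ | K=[if0]]
t=2: [C=-2 | E=∅ | S=∅ | K=[if0 :: if0]]
t=3: [C=5 | E=∅ | S=∅ | K=[if0]]
t=4: [C=((λu. ((λq. 5) u)) 3) | E=∅ | S=∅ | K=∅]
t=5: [C=(λu. ((λq. 5) u)) | E=∅ | S=∅ | K=[arg]]
t=6: [C=3 | E=∅ | S=∅ | K=[fun]]
t=7: [C=((λq. 5) u) | E={u↦0} | S={0↦3} | K=∅]
t=8: [C=(λq. 5) | E={u↦0} | S={0↦3} | K=[arg]]
t=9: [C=u | E={u↦0} | S={0↦3} | K=[fun]]
t=10: [C=5 | E={q↦1, u↦0} | S={0↦3, 1↦3} | K=∅]
→ final value 5

Answer: 5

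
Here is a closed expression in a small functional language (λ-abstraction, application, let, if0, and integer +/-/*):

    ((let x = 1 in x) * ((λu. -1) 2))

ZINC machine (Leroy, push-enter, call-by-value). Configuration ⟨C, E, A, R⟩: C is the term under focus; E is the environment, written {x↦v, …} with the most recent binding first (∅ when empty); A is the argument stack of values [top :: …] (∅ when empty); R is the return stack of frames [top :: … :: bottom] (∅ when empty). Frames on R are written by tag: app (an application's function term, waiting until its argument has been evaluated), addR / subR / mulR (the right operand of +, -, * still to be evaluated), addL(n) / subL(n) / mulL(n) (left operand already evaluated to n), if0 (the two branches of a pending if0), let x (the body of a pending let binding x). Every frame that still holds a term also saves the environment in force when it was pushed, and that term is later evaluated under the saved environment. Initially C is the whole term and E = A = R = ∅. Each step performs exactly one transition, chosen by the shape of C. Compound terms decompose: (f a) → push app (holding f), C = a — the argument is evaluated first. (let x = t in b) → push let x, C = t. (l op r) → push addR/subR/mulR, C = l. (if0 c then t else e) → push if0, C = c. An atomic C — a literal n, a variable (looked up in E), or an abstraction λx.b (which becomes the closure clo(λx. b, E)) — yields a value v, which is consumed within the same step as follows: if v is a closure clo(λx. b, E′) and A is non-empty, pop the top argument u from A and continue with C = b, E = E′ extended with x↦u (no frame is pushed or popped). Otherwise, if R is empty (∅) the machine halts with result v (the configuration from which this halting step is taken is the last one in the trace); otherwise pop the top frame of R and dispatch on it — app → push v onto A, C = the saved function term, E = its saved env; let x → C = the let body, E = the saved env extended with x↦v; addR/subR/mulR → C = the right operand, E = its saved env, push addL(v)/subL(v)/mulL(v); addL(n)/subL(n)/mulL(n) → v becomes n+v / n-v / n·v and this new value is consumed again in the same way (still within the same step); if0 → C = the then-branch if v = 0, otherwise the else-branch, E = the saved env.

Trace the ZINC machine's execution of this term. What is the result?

t=0: ⟨C=((let x = 1 in x) * ((λu. -1) 2)); E=∅; A=∅; R=∅⟩
t=1: ⟨C=(let x = 1 in x); E=∅; A=∅; R=[mulR]⟩
t=2: ⟨C=1; E=∅; A=∅; R=[let x :: mulR]⟩
t=3: ⟨C=x; E={x↦1}; A=∅; R=[mulR]⟩
t=4: ⟨C=((λu. -1) 2); E=∅; A=∅; R=[mulL(1)]⟩
t=5: ⟨C=2; E=∅; A=∅; R=[app :: mulL(1)]⟩
t=6: ⟨C=(λu. -1); E=∅; A=[2]; R=[mulL(1)]⟩
t=7: ⟨C=-1; E={u↦2}; A=∅; R=[mulL(1)]⟩
→ final value -1

Answer: -1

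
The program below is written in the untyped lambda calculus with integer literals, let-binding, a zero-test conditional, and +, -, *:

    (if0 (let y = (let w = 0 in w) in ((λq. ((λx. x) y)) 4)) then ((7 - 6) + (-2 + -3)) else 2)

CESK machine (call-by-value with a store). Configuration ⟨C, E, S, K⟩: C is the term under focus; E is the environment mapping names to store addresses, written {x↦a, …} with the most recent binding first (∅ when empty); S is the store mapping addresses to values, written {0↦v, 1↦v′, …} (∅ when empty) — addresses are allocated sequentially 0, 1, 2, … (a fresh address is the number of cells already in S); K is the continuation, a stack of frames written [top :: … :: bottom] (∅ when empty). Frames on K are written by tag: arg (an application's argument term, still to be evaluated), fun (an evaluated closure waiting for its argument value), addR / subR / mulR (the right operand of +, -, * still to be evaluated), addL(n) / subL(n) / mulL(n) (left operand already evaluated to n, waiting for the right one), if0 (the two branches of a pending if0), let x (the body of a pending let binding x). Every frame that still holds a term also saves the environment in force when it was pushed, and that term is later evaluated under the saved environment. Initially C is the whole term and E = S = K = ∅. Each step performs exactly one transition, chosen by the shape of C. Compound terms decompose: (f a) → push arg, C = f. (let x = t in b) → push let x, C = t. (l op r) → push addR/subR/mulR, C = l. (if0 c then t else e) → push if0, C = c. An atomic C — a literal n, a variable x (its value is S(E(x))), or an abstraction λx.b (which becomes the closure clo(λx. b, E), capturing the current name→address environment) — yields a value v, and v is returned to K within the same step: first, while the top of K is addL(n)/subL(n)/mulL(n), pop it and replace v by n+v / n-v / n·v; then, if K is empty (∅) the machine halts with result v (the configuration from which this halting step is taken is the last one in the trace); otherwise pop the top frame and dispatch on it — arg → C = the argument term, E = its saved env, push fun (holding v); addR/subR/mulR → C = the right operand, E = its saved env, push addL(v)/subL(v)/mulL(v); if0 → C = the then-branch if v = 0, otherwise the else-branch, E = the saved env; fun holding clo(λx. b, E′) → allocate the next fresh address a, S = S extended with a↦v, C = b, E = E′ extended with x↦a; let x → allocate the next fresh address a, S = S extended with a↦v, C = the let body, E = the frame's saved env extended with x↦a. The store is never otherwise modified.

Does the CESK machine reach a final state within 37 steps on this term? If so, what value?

step 0: [C=(if0 (let y = (let w = 0 in w) in ((λq. ((λx. x) y)) 4)) then ((7 - 6) + (-2 + -3)) else 2) | E=∅ | S=∅ | K=∅]
step 1: [C=(let y = (let w = 0 in w) in ((λq. ((λx. x) y)) 4)) | E=∅ | S=∅ | K=[if0]]
step 2: [C=(let w = 0 in w) | E=∅ | S=∅ | K=[let y :: if0]]
step 3: [C=0 | E=∅ | S=∅ | K=[let w :: let y :: if0]]
step 4: [C=w | E={w↦0} | S={0↦0} | K=[let y :: if0]]
step 5: [C=((λq. ((λx. x) y)) 4) | E={y↦1} | S={0↦0, 1↦0} | K=[if0]]
step 6: [C=(λq. ((λx. x) y)) | E={y↦1} | S={0↦0, 1↦0} | K=[arg :: if0]]
step 7: [C=4 | E={y↦1} | S={0↦0, 1↦0} | K=[fun :: if0]]
step 8: [C=((λx. x) y) | E={q↦2, y↦1} | S={0↦0, 1↦0, 2↦4} | K=[if0]]
step 9: [C=(λx. x) | E={q↦2, y↦1} | S={0↦0, 1↦0, 2↦4} | K=[arg :: if0]]
step 10: [C=y | E={q↦2, y↦1} | S={0↦0, 1↦0, 2↦4} | K=[fun :: if0]]
step 11: [C=x | E={x↦3, q↦2, y↦1} | S={0↦0, 1↦0, 2↦4, 3↦0} | K=[if0]]
step 12: [C=((7 - 6) + (-2 + -3)) | E=∅ | S={0↦0, 1↦0, 2↦4, 3↦0} | K=∅]
step 13: [C=(7 - 6) | E=∅ | S={0↦0, 1↦0, 2↦4, 3↦0} | K=[addR]]
step 14: [C=7 | E=∅ | S={0↦0, 1↦0, 2↦4, 3↦0} | K=[subR :: addR]]
step 15: [C=6 | E=∅ | S={0↦0, 1↦0, 2↦4, 3↦0} | K=[subL(7) :: addR]]
step 16: [C=(-2 + -3) | E=∅ | S={0↦0, 1↦0, 2↦4, 3↦0} | K=[addL(1)]]
step 17: [C=-2 | E=∅ | S={0↦0, 1↦0, 2↦4, 3↦0} | K=[addR :: addL(1)]]
step 18: [C=-3 | E=∅ | S={0↦0, 1↦0, 2↦4, 3↦0} | K=[addL(-2) :: addL(1)]]
→ final value -4

Answer: -4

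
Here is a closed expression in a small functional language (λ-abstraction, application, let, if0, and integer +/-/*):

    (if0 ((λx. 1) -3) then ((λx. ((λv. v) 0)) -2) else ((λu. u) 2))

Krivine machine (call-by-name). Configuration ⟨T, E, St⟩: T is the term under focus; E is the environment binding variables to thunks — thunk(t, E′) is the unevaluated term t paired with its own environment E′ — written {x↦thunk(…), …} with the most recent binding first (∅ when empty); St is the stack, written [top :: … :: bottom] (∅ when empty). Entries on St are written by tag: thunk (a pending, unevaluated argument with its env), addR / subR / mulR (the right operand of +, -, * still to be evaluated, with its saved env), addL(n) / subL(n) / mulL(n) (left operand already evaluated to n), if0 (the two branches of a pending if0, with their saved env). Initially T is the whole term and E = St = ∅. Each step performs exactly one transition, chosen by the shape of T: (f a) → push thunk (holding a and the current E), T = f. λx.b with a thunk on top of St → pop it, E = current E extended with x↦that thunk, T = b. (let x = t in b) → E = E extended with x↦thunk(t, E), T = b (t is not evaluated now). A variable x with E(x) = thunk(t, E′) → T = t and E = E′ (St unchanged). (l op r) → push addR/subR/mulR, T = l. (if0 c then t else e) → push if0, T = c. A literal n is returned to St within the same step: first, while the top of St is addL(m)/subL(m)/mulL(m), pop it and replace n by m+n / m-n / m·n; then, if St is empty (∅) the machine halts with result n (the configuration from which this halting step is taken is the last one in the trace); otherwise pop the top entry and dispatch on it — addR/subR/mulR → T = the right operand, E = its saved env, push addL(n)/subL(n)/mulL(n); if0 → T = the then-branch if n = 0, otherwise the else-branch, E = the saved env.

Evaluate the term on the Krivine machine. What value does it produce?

0. ⟨T=(if0 ((λx. 1) -3) then ((λx. ((λv. v) 0)) -2) else ((λu. u) 2)); E=∅; St=∅⟩
1. ⟨T=((λx. 1) -3); E=∅; St=[if0]⟩
2. ⟨T=(λx. 1); E=∅; St=[thunk :: if0]⟩
3. ⟨T=1; E={x↦thunk(-3, ∅)}; St=[if0]⟩
4. ⟨T=((λu. u) 2); E=∅; St=∅⟩
5. ⟨T=(λu. u); E=∅; St=[thunk]⟩
6. ⟨T=u; E={u↦thunk(2, ∅)}; St=∅⟩
7. ⟨T=2; E=∅; St=∅⟩
→ final value 2

Answer: 2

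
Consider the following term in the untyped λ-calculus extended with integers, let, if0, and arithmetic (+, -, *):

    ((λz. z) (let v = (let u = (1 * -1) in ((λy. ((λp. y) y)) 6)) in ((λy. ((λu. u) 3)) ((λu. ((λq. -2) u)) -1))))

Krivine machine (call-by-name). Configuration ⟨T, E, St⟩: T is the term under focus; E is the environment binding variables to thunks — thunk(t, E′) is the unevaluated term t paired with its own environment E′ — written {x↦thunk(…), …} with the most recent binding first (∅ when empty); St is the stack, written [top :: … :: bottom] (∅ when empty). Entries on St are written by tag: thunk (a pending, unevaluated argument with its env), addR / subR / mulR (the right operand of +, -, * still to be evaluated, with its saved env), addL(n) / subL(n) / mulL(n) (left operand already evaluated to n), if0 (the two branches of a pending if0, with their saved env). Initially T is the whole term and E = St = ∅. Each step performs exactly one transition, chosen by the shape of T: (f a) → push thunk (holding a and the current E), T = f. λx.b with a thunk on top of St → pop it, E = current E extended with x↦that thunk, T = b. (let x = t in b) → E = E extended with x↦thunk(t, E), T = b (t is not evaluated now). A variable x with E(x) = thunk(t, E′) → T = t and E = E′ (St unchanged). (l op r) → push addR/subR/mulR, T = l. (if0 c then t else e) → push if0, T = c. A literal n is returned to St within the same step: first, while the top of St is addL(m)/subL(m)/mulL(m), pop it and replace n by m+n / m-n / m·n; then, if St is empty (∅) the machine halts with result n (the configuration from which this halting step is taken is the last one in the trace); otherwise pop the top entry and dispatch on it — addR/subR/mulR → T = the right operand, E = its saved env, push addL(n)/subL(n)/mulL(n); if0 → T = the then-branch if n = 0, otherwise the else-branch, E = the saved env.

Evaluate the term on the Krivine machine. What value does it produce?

[0] [T=((λz. z) (let v = (let u = (1 * -1) in ((λy. ((λp. y) y)) 6)) in ((λy. ((λu. u) 3)) ((λu. ((λq. -2) u)) -1)))) | E=∅ | St=∅]
[1] [T=(λz. z) | E=∅ | St=[thunk]]
[2] [T=z | E={z↦thunk((let v = (let u = (1 * -1) in ((λy. ((λp. y) y)) 6)) in ((λy. ((λu. u) 3)) ((λu. ((λq. -2) u)) -1))), ∅)} | St=∅]
[3] [T=(let v = (let u = (1 * -1) in ((λy. ((λp. y) y)) 6)) in ((λy. ((λu. u) 3)) ((λu. ((λq. -2) u)) -1))) | E=∅ | St=∅]
[4] [T=((λy. ((λu. u) 3)) ((λu. ((λq. -2) u)) -1)) | E={v↦thunk((let u = (1 * -1) in ((λy. ((λp. y) y)) 6)), ∅)} | St=∅]
[5] [T=(λy. ((λu. u) 3)) | E={v↦thunk((let u = (1 * -1) in ((λy. ((λp. y) y)) 6)), ∅)} | St=[thunk]]
[6] [T=((λu. u) 3) | E={y↦thunk(((λu. ((λq. -2) u)) -1), {v↦thunk((let u = (1 * -1) in ((λy. ((λp. y) y)) 6)), ∅)}), v↦thunk((let u = (1 * -1) in ((λy. ((λp. y) y)) 6)), ∅)} | St=∅]
[7] [T=(λu. u) | E={y↦thunk(((λu. ((λq. -2) u)) -1), {v↦thunk((let u = (1 * -1) in ((λy. ((λp. y) y)) 6)), ∅)}), v↦thunk((let u = (1 * -1) in ((λy. ((λp. y) y)) 6)), ∅)} | St=[thunk]]
[8] [T=u | E={u↦thunk(3, {y↦thunk(((λu. ((λq. -2) u)) -1), {v↦thunk((let u = (1 * -1) in ((λy. ((λp. y) y)) 6)), ∅)}), v↦thunk((let u = (1 * -1) in ((λy. ((λp. y) y)) 6)), ∅)}), y↦thunk(((λu. ((λq. -2) u)) -1), {v↦thunk((let u = (1 * -1) in ((λy. ((λp. y) y)) 6)), ∅)}), v↦thunk((let u = (1 * -1) in ((λy. ((λp. y) y)) 6)), ∅)} | St=∅]
[9] [T=3 | E={y↦thunk(((λu. ((λq. -2) u)) -1), {v↦thunk((let u = (1 * -1) in ((λy. ((λp. y) y)) 6)), ∅)}), v↦thunk((let u = (1 * -1) in ((λy. ((λp. y) y)) 6)), ∅)} | St=∅]
→ final value 3

Answer: 3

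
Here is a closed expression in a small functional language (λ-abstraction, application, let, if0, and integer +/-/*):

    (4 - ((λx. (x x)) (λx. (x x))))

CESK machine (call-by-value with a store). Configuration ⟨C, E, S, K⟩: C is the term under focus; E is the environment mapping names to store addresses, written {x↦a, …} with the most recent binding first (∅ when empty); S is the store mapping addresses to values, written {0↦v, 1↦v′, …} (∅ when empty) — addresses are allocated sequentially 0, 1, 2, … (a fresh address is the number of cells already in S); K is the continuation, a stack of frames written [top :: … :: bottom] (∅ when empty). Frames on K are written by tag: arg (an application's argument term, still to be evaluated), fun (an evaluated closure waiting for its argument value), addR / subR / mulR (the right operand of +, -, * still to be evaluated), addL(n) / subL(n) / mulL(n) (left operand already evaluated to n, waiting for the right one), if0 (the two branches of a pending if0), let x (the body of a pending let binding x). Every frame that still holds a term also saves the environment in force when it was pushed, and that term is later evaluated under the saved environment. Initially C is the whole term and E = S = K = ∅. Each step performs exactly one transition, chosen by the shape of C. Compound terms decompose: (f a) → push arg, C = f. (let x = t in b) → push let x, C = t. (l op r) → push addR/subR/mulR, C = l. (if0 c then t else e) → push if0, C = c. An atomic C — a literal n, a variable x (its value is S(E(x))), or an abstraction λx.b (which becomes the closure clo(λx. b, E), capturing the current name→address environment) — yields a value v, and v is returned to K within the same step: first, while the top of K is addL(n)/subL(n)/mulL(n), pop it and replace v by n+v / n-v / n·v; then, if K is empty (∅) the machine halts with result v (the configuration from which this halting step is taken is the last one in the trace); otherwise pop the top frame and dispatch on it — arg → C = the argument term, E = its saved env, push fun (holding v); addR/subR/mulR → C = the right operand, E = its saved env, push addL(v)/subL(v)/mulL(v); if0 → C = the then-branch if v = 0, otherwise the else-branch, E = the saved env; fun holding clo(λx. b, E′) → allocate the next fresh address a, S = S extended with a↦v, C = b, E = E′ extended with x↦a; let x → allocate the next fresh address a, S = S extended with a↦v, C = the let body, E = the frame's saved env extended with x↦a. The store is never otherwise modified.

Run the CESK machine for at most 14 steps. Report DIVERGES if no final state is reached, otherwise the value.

step 0: <C=(4 - ((λx. (x x)) (λx. (x x)))), E=∅, S=∅, K=∅>
step 1: <C=4, E=∅, S=∅, K=[subR]>
step 2: <C=((λx. (x x)) (λx. (x x))), E=∅, S=∅, K=[subL(4)]>
step 3: <C=(λx. (x x)), E=∅, S=∅, K=[arg :: subL(4)]>
step 4: <C=(λx. (x x)), E=∅, S=∅, K=[fun :: subL(4)]>
step 5: <C=(x x), E={x↦0}, S={0↦clo(λx. (x x), ∅)}, K=[subL(4)]>
step 6: <C=x, E={x↦0}, S={0↦clo(λx. (x x), ∅)}, K=[arg :: subL(4)]>
step 7: <C=x, E={x↦0}, S={0↦clo(λx. (x x), ∅)}, K=[fun :: subL(4)]>
step 8: <C=(x x), E={x↦1}, S={0↦clo(λx. (x x), ∅), 1↦clo(λx. (x x), ∅)}, K=[subL(4)]>
step 9: <C=x, E={x↦1}, S={0↦clo(λx. (x x), ∅), 1↦clo(λx. (x x), ∅)}, K=[arg :: subL(4)]>
step 10: <C=x, E={x↦1}, S={0↦clo(λx. (x x), ∅), 1↦clo(λx. (x x), ∅)}, K=[fun :: subL(4)]>
step 11: <C=(x x), E={x↦2}, S={0↦clo(λx. (x x), ∅), 1↦clo(λx. (x x), ∅), 2↦clo(λx. (x x), ∅)}, K=[subL(4)]>
step 12: <C=x, E={x↦2}, S={0↦clo(λx. (x x), ∅), 1↦clo(λx. (x x), ∅), 2↦clo(λx. (x x), ∅)}, K=[arg :: subL(4)]>
step 13: <C=x, E={x↦2}, S={0↦clo(λx. (x x), ∅), 1↦clo(λx. (x x), ∅), 2↦clo(λx. (x x), ∅)}, K=[fun :: subL(4)]>
step 14: <C=(x x), E={x↦3}, S={0↦clo(λx. (x x), ∅), 1↦clo(λx. (x x), ∅), 2↦clo(λx. (x x), ∅), 3↦clo(λx. (x x), ∅)}, K=[subL(4)]>
→ 14 transitions taken and the configuration is still not final: no result within 14 steps

Answer: DIVERGES (no final state within 14 steps)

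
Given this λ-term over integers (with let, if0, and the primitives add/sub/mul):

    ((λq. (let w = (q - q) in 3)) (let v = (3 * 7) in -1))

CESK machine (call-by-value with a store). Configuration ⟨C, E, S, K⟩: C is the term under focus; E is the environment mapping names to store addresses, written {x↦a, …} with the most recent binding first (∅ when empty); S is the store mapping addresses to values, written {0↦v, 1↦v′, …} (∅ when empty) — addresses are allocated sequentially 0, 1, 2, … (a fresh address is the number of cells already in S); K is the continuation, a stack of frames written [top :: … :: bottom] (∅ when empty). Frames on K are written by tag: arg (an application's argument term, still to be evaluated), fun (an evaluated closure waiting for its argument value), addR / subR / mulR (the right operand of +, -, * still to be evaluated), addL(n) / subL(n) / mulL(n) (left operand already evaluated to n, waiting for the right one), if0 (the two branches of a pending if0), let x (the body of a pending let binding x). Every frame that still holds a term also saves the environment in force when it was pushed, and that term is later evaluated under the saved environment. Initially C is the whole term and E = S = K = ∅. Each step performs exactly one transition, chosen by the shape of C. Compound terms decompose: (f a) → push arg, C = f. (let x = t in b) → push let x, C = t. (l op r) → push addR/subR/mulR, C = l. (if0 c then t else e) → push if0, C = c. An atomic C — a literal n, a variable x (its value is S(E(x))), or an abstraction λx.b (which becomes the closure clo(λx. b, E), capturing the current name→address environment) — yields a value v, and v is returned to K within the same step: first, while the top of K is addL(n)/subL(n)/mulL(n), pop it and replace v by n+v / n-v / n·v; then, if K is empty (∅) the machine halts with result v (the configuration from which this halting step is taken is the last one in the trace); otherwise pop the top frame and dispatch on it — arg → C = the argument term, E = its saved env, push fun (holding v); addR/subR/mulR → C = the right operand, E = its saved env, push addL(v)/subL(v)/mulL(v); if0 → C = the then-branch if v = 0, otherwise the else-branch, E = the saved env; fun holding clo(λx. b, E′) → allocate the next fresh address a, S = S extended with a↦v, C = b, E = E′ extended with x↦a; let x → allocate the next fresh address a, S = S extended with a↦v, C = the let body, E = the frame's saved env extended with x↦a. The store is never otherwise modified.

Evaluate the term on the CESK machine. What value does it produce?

0. ⟨C=((λq. (let w = (q - q) in 3)) (let v = (3 * 7) in -1)); E=∅; S=∅; K=∅⟩
1. ⟨C=(λq. (let w = (q - q) in 3)); E=∅; S=∅; K=[arg]⟩
2. ⟨C=(let v = (3 * 7) in -1); E=∅; S=∅; K=[fun]⟩
3. ⟨C=(3 * 7); E=∅; S=∅; K=[let v :: fun]⟩
4. ⟨C=3; E=∅; S=∅; K=[mulR :: let v :: fun]⟩
5. ⟨C=7; E=∅; S=∅; K=[mulL(3) :: let v :: fun]⟩
6. ⟨C=-1; E={v↦0}; S={0↦21}; K=[fun]⟩
7. ⟨C=(let w = (q - q) in 3); E={q↦1}; S={0↦21, 1↦-1}; K=∅⟩
8. ⟨C=(q - q); E={q↦1}; S={0↦21, 1↦-1}; K=[let w]⟩
9. ⟨C=q; E={q↦1}; S={0↦21, 1↦-1}; K=[subR :: let w]⟩
10. ⟨C=q; E={q↦1}; S={0↦21, 1↦-1}; K=[subL(-1) :: let w]⟩
11. ⟨C=3; E={w↦2, q↦1}; S={0↦21, 1↦-1, 2↦0}; K=∅⟩
→ final value 3

Answer: 3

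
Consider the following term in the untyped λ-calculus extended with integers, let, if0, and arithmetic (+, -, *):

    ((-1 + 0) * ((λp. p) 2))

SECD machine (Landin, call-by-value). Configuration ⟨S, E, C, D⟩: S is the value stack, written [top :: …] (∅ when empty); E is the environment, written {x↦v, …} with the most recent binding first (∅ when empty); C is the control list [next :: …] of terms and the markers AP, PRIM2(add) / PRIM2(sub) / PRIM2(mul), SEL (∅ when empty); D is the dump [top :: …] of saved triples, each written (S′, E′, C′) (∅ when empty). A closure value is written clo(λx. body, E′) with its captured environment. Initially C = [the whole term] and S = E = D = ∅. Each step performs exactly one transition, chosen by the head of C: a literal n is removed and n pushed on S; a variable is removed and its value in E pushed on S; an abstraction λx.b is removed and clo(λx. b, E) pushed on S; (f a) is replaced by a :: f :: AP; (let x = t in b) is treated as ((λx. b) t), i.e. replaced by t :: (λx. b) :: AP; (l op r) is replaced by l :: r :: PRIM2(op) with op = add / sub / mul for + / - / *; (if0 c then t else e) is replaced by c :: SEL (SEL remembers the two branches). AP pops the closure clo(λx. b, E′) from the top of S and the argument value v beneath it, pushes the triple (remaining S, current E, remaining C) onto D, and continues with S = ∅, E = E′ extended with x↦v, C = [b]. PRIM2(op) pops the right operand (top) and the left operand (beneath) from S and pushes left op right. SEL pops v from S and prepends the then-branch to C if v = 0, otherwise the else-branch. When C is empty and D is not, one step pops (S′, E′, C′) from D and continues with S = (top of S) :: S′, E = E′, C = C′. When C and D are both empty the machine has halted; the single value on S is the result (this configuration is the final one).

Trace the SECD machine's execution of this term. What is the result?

Answer: -2

Derivation:
t=0: [S=∅ | E=∅ | C=[((-1 + 0) * ((λp. p) 2))] | D=∅]
t=1: [S=∅ | E=∅ | C=[(-1 + 0) :: ((λp. p) 2) :: PRIM2(mul)] | D=∅]
t=2: [S=∅ | E=∅ | C=[-1 :: 0 :: PRIM2(add) :: ((λp. p) 2) :: PRIM2(mul)] | D=∅]
t=3: [S=[-1] | E=∅ | C=[0 :: PRIM2(add) :: ((λp. p) 2) :: PRIM2(mul)] | D=∅]
t=4: [S=[0 :: -1] | E=∅ | C=[PRIM2(add) :: ((λp. p) 2) :: PRIM2(mul)] | D=∅]
t=5: [S=[-1] | E=∅ | C=[((λp. p) 2) :: PRIM2(mul)] | D=∅]
t=6: [S=[-1] | E=∅ | C=[2 :: (λp. p) :: AP :: PRIM2(mul)] | D=∅]
t=7: [S=[2 :: -1] | E=∅ | C=[(λp. p) :: AP :: PRIM2(mul)] | D=∅]
t=8: [S=[clo(λp. p, ∅) :: 2 :: -1] | E=∅ | C=[AP :: PRIM2(mul)] | D=∅]
t=9: [S=∅ | E={p↦2} | C=[p] | D=[([-1], ∅, [PRIM2(mul)])]]
t=10: [S=[2] | E={p↦2} | C=∅ | D=[([-1], ∅, [PRIM2(mul)])]]
t=11: [S=[2 :: -1] | E=∅ | C=[PRIM2(mul)] | D=∅]
t=12: [S=[-2] | E=∅ | C=∅ | D=∅]
→ final value -2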